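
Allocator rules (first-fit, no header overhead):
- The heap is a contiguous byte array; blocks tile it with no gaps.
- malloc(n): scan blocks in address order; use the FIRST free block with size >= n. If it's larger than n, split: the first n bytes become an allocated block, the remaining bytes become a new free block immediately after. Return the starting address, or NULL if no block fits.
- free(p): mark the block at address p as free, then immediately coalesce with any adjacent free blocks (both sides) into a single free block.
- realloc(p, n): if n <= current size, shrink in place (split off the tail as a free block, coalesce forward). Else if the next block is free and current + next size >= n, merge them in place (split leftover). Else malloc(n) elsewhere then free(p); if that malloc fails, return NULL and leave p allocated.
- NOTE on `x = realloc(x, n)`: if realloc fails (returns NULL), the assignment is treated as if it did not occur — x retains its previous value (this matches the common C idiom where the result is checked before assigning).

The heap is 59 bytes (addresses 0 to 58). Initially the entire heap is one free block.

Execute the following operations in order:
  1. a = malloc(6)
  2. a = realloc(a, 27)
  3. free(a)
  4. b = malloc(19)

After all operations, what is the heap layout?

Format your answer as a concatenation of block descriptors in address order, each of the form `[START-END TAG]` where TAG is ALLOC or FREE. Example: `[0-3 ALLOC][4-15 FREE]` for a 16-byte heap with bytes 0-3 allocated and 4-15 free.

Answer: [0-18 ALLOC][19-58 FREE]

Derivation:
Op 1: a = malloc(6) -> a = 0; heap: [0-5 ALLOC][6-58 FREE]
Op 2: a = realloc(a, 27) -> a = 0; heap: [0-26 ALLOC][27-58 FREE]
Op 3: free(a) -> (freed a); heap: [0-58 FREE]
Op 4: b = malloc(19) -> b = 0; heap: [0-18 ALLOC][19-58 FREE]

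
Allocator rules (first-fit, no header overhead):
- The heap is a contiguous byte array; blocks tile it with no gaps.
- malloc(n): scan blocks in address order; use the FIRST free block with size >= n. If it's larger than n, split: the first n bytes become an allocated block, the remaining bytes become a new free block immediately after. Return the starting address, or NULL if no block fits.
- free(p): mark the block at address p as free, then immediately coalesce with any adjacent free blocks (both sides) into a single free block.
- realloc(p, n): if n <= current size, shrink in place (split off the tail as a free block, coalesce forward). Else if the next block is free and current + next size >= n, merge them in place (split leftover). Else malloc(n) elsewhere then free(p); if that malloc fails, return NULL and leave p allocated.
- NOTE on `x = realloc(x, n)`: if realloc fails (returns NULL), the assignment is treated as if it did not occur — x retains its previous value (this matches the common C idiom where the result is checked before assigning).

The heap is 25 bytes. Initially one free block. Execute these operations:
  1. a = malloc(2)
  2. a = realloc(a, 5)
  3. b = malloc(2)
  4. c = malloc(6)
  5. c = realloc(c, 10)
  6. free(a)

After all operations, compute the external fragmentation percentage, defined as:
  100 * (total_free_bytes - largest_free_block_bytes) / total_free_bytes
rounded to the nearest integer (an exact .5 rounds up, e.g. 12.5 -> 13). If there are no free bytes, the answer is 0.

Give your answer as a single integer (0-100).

Answer: 38

Derivation:
Op 1: a = malloc(2) -> a = 0; heap: [0-1 ALLOC][2-24 FREE]
Op 2: a = realloc(a, 5) -> a = 0; heap: [0-4 ALLOC][5-24 FREE]
Op 3: b = malloc(2) -> b = 5; heap: [0-4 ALLOC][5-6 ALLOC][7-24 FREE]
Op 4: c = malloc(6) -> c = 7; heap: [0-4 ALLOC][5-6 ALLOC][7-12 ALLOC][13-24 FREE]
Op 5: c = realloc(c, 10) -> c = 7; heap: [0-4 ALLOC][5-6 ALLOC][7-16 ALLOC][17-24 FREE]
Op 6: free(a) -> (freed a); heap: [0-4 FREE][5-6 ALLOC][7-16 ALLOC][17-24 FREE]
Free blocks: [5 8] total_free=13 largest=8 -> 100*(13-8)/13 = 500/13 ≈ 38.462 -> rounds to 38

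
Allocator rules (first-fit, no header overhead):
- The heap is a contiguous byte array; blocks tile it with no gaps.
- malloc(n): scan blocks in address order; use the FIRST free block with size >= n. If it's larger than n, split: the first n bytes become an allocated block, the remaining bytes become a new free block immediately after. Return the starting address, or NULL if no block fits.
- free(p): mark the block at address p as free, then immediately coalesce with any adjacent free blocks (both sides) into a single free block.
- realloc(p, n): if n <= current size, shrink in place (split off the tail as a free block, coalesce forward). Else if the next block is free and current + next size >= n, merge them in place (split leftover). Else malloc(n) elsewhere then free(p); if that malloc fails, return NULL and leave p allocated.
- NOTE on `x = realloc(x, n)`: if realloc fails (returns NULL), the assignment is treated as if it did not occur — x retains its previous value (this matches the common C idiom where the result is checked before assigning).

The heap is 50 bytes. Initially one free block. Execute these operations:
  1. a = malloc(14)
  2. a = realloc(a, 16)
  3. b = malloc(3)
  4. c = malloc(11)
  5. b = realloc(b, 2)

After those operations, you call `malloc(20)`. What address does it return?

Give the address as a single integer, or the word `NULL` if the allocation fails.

Op 1: a = malloc(14) -> a = 0; heap: [0-13 ALLOC][14-49 FREE]
Op 2: a = realloc(a, 16) -> a = 0; heap: [0-15 ALLOC][16-49 FREE]
Op 3: b = malloc(3) -> b = 16; heap: [0-15 ALLOC][16-18 ALLOC][19-49 FREE]
Op 4: c = malloc(11) -> c = 19; heap: [0-15 ALLOC][16-18 ALLOC][19-29 ALLOC][30-49 FREE]
Op 5: b = realloc(b, 2) -> b = 16; heap: [0-15 ALLOC][16-17 ALLOC][18-18 FREE][19-29 ALLOC][30-49 FREE]
malloc(20): first-fit scan over [0-15 ALLOC][16-17 ALLOC][18-18 FREE][19-29 ALLOC][30-49 FREE] -> 30

Answer: 30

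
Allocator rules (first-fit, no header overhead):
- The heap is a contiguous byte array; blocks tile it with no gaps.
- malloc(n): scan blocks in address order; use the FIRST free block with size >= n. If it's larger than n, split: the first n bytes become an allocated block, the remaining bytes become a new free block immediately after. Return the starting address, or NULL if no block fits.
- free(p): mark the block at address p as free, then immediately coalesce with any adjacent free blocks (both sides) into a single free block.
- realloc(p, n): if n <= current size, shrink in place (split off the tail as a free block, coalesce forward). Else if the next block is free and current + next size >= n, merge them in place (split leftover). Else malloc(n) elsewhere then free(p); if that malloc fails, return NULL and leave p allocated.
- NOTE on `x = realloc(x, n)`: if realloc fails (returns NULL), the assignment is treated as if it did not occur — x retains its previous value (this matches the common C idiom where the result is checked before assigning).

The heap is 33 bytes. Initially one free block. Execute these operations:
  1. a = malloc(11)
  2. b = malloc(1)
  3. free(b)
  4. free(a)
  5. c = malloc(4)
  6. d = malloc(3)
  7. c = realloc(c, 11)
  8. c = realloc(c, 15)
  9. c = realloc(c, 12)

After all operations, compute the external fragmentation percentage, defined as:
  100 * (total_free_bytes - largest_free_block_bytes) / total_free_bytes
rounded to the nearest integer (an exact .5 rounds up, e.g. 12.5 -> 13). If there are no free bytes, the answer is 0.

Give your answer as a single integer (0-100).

Answer: 22

Derivation:
Op 1: a = malloc(11) -> a = 0; heap: [0-10 ALLOC][11-32 FREE]
Op 2: b = malloc(1) -> b = 11; heap: [0-10 ALLOC][11-11 ALLOC][12-32 FREE]
Op 3: free(b) -> (freed b); heap: [0-10 ALLOC][11-32 FREE]
Op 4: free(a) -> (freed a); heap: [0-32 FREE]
Op 5: c = malloc(4) -> c = 0; heap: [0-3 ALLOC][4-32 FREE]
Op 6: d = malloc(3) -> d = 4; heap: [0-3 ALLOC][4-6 ALLOC][7-32 FREE]
Op 7: c = realloc(c, 11) -> c = 7; heap: [0-3 FREE][4-6 ALLOC][7-17 ALLOC][18-32 FREE]
Op 8: c = realloc(c, 15) -> c = 7; heap: [0-3 FREE][4-6 ALLOC][7-21 ALLOC][22-32 FREE]
Op 9: c = realloc(c, 12) -> c = 7; heap: [0-3 FREE][4-6 ALLOC][7-18 ALLOC][19-32 FREE]
Free blocks: [4 14] total_free=18 largest=14 -> 100*(18-14)/18 = 400/18 ≈ 22.222 -> rounds to 22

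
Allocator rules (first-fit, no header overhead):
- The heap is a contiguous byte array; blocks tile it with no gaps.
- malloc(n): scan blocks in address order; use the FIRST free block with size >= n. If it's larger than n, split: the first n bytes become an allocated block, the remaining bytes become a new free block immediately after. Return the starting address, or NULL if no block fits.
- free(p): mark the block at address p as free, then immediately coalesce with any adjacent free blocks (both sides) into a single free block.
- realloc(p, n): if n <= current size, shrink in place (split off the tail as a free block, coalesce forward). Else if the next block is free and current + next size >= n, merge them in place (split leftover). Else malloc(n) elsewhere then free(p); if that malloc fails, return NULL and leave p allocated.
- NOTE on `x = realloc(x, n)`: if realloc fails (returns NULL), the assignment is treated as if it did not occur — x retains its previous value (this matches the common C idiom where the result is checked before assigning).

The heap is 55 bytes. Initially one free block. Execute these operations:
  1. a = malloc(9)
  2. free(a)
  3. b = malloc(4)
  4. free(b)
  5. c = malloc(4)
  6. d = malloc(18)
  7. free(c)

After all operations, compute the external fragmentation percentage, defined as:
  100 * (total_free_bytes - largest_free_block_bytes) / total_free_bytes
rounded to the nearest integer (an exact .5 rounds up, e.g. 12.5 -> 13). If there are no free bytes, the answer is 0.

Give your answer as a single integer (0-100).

Op 1: a = malloc(9) -> a = 0; heap: [0-8 ALLOC][9-54 FREE]
Op 2: free(a) -> (freed a); heap: [0-54 FREE]
Op 3: b = malloc(4) -> b = 0; heap: [0-3 ALLOC][4-54 FREE]
Op 4: free(b) -> (freed b); heap: [0-54 FREE]
Op 5: c = malloc(4) -> c = 0; heap: [0-3 ALLOC][4-54 FREE]
Op 6: d = malloc(18) -> d = 4; heap: [0-3 ALLOC][4-21 ALLOC][22-54 FREE]
Op 7: free(c) -> (freed c); heap: [0-3 FREE][4-21 ALLOC][22-54 FREE]
Free blocks: [4 33] total_free=37 largest=33 -> 100*(37-33)/37 = 400/37 ≈ 10.811 -> rounds to 11

Answer: 11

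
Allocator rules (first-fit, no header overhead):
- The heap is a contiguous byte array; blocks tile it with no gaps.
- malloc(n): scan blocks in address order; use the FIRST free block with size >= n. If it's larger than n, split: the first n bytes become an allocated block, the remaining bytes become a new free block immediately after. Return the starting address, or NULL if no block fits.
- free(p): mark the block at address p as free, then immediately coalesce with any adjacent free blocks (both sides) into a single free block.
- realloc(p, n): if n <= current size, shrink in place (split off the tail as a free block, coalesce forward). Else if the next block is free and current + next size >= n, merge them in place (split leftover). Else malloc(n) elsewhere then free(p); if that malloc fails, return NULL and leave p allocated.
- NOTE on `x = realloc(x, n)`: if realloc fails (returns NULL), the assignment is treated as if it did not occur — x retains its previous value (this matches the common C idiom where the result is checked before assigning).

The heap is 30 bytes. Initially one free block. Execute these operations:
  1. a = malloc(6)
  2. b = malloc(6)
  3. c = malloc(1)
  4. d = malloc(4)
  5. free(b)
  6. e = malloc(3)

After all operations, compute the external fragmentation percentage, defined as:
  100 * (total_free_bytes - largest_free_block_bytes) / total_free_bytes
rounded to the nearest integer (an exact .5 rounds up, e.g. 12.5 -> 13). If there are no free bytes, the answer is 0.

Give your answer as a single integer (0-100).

Op 1: a = malloc(6) -> a = 0; heap: [0-5 ALLOC][6-29 FREE]
Op 2: b = malloc(6) -> b = 6; heap: [0-5 ALLOC][6-11 ALLOC][12-29 FREE]
Op 3: c = malloc(1) -> c = 12; heap: [0-5 ALLOC][6-11 ALLOC][12-12 ALLOC][13-29 FREE]
Op 4: d = malloc(4) -> d = 13; heap: [0-5 ALLOC][6-11 ALLOC][12-12 ALLOC][13-16 ALLOC][17-29 FREE]
Op 5: free(b) -> (freed b); heap: [0-5 ALLOC][6-11 FREE][12-12 ALLOC][13-16 ALLOC][17-29 FREE]
Op 6: e = malloc(3) -> e = 6; heap: [0-5 ALLOC][6-8 ALLOC][9-11 FREE][12-12 ALLOC][13-16 ALLOC][17-29 FREE]
Free blocks: [3 13] total_free=16 largest=13 -> 100*(16-13)/16 = 300/16 = 18.75 -> rounds to 19

Answer: 19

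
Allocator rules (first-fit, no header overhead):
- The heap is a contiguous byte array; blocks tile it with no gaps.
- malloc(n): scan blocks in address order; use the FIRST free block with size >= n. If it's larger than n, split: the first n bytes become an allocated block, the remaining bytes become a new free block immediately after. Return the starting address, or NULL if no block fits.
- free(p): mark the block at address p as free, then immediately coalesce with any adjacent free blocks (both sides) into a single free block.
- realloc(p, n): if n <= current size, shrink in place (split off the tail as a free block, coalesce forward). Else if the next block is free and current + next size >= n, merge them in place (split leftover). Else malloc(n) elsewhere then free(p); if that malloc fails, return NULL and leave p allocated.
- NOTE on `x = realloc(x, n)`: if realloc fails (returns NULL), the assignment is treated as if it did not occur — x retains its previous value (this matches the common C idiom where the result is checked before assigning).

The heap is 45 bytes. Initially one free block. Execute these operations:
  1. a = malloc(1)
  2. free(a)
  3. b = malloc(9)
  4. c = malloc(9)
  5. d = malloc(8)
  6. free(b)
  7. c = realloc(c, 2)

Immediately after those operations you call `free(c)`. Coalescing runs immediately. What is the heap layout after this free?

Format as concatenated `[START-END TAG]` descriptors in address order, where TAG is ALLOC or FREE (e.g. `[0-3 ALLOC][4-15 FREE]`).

Answer: [0-17 FREE][18-25 ALLOC][26-44 FREE]

Derivation:
Op 1: a = malloc(1) -> a = 0; heap: [0-0 ALLOC][1-44 FREE]
Op 2: free(a) -> (freed a); heap: [0-44 FREE]
Op 3: b = malloc(9) -> b = 0; heap: [0-8 ALLOC][9-44 FREE]
Op 4: c = malloc(9) -> c = 9; heap: [0-8 ALLOC][9-17 ALLOC][18-44 FREE]
Op 5: d = malloc(8) -> d = 18; heap: [0-8 ALLOC][9-17 ALLOC][18-25 ALLOC][26-44 FREE]
Op 6: free(b) -> (freed b); heap: [0-8 FREE][9-17 ALLOC][18-25 ALLOC][26-44 FREE]
Op 7: c = realloc(c, 2) -> c = 9; heap: [0-8 FREE][9-10 ALLOC][11-17 FREE][18-25 ALLOC][26-44 FREE]
free(c): c = 9 -> block [9-10 ALLOC]; mark free, coalesce with adjacent free neighbors -> [0-17 FREE][18-25 ALLOC][26-44 FREE]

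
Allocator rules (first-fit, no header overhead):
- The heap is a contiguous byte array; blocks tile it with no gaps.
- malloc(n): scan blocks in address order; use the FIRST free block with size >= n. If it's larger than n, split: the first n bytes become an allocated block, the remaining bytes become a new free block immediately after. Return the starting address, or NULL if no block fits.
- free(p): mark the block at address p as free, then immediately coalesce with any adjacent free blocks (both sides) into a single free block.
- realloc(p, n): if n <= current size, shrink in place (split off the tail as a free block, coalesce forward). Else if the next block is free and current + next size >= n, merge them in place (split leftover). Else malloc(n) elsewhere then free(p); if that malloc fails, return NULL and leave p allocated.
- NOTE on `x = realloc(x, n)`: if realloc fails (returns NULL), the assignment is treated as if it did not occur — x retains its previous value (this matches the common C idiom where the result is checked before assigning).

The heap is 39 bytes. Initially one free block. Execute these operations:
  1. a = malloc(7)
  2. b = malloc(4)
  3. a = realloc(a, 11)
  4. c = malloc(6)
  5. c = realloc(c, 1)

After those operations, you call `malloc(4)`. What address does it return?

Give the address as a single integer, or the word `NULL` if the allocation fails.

Answer: 1

Derivation:
Op 1: a = malloc(7) -> a = 0; heap: [0-6 ALLOC][7-38 FREE]
Op 2: b = malloc(4) -> b = 7; heap: [0-6 ALLOC][7-10 ALLOC][11-38 FREE]
Op 3: a = realloc(a, 11) -> a = 11; heap: [0-6 FREE][7-10 ALLOC][11-21 ALLOC][22-38 FREE]
Op 4: c = malloc(6) -> c = 0; heap: [0-5 ALLOC][6-6 FREE][7-10 ALLOC][11-21 ALLOC][22-38 FREE]
Op 5: c = realloc(c, 1) -> c = 0; heap: [0-0 ALLOC][1-6 FREE][7-10 ALLOC][11-21 ALLOC][22-38 FREE]
malloc(4): first-fit scan over [0-0 ALLOC][1-6 FREE][7-10 ALLOC][11-21 ALLOC][22-38 FREE] -> 1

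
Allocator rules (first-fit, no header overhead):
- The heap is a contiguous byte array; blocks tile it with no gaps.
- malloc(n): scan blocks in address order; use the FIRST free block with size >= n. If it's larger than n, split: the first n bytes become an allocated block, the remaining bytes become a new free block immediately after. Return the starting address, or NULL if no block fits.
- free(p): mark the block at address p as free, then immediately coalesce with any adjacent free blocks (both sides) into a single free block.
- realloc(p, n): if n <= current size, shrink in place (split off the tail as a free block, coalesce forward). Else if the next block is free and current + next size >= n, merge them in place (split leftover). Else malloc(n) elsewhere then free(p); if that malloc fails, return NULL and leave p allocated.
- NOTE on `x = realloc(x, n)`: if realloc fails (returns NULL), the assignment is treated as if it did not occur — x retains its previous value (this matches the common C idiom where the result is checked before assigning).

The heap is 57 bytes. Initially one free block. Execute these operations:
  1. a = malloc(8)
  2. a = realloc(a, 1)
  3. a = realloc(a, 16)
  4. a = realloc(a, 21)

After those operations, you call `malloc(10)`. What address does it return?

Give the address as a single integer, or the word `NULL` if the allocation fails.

Answer: 21

Derivation:
Op 1: a = malloc(8) -> a = 0; heap: [0-7 ALLOC][8-56 FREE]
Op 2: a = realloc(a, 1) -> a = 0; heap: [0-0 ALLOC][1-56 FREE]
Op 3: a = realloc(a, 16) -> a = 0; heap: [0-15 ALLOC][16-56 FREE]
Op 4: a = realloc(a, 21) -> a = 0; heap: [0-20 ALLOC][21-56 FREE]
malloc(10): first-fit scan over [0-20 ALLOC][21-56 FREE] -> 21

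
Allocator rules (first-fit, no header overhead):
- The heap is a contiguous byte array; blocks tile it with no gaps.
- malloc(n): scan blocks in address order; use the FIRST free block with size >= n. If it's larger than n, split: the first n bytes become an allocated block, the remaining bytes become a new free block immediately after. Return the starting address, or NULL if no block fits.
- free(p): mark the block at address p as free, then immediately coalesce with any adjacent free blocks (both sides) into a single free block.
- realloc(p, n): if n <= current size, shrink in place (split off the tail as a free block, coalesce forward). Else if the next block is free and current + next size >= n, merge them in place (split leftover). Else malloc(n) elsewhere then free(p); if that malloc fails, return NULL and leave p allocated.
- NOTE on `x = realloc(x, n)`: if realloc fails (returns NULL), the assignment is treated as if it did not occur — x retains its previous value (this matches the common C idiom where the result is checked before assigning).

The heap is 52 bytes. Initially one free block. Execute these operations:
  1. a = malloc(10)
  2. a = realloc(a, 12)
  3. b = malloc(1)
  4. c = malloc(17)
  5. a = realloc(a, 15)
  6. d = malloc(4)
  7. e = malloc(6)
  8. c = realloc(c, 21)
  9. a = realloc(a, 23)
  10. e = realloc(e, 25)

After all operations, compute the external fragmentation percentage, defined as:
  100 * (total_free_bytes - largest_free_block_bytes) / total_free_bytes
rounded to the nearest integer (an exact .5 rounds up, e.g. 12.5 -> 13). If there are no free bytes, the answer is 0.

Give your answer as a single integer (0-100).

Answer: 22

Derivation:
Op 1: a = malloc(10) -> a = 0; heap: [0-9 ALLOC][10-51 FREE]
Op 2: a = realloc(a, 12) -> a = 0; heap: [0-11 ALLOC][12-51 FREE]
Op 3: b = malloc(1) -> b = 12; heap: [0-11 ALLOC][12-12 ALLOC][13-51 FREE]
Op 4: c = malloc(17) -> c = 13; heap: [0-11 ALLOC][12-12 ALLOC][13-29 ALLOC][30-51 FREE]
Op 5: a = realloc(a, 15) -> a = 30; heap: [0-11 FREE][12-12 ALLOC][13-29 ALLOC][30-44 ALLOC][45-51 FREE]
Op 6: d = malloc(4) -> d = 0; heap: [0-3 ALLOC][4-11 FREE][12-12 ALLOC][13-29 ALLOC][30-44 ALLOC][45-51 FREE]
Op 7: e = malloc(6) -> e = 4; heap: [0-3 ALLOC][4-9 ALLOC][10-11 FREE][12-12 ALLOC][13-29 ALLOC][30-44 ALLOC][45-51 FREE]
Op 8: c = realloc(c, 21) -> NULL (c unchanged); heap: [0-3 ALLOC][4-9 ALLOC][10-11 FREE][12-12 ALLOC][13-29 ALLOC][30-44 ALLOC][45-51 FREE]
Op 9: a = realloc(a, 23) -> NULL (a unchanged); heap: [0-3 ALLOC][4-9 ALLOC][10-11 FREE][12-12 ALLOC][13-29 ALLOC][30-44 ALLOC][45-51 FREE]
Op 10: e = realloc(e, 25) -> NULL (e unchanged); heap: [0-3 ALLOC][4-9 ALLOC][10-11 FREE][12-12 ALLOC][13-29 ALLOC][30-44 ALLOC][45-51 FREE]
Free blocks: [2 7] total_free=9 largest=7 -> 100*(9-7)/9 = 200/9 ≈ 22.222 -> rounds to 22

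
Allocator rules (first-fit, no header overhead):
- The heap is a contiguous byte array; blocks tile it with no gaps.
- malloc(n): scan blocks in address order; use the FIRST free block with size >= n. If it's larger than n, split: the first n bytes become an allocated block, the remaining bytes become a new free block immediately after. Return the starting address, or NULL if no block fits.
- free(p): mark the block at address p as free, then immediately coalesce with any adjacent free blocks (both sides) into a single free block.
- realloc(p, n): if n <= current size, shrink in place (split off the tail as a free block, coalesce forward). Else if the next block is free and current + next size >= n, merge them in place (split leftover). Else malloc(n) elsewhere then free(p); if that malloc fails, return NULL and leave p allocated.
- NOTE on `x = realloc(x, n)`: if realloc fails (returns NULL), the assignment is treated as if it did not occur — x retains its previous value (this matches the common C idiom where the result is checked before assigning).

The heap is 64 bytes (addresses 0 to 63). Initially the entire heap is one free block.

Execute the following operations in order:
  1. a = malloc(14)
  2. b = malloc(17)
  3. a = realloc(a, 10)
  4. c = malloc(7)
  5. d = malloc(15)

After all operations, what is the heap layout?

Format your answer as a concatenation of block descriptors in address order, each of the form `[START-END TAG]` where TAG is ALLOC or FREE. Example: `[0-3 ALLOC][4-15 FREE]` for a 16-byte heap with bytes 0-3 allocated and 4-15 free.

Op 1: a = malloc(14) -> a = 0; heap: [0-13 ALLOC][14-63 FREE]
Op 2: b = malloc(17) -> b = 14; heap: [0-13 ALLOC][14-30 ALLOC][31-63 FREE]
Op 3: a = realloc(a, 10) -> a = 0; heap: [0-9 ALLOC][10-13 FREE][14-30 ALLOC][31-63 FREE]
Op 4: c = malloc(7) -> c = 31; heap: [0-9 ALLOC][10-13 FREE][14-30 ALLOC][31-37 ALLOC][38-63 FREE]
Op 5: d = malloc(15) -> d = 38; heap: [0-9 ALLOC][10-13 FREE][14-30 ALLOC][31-37 ALLOC][38-52 ALLOC][53-63 FREE]

Answer: [0-9 ALLOC][10-13 FREE][14-30 ALLOC][31-37 ALLOC][38-52 ALLOC][53-63 FREE]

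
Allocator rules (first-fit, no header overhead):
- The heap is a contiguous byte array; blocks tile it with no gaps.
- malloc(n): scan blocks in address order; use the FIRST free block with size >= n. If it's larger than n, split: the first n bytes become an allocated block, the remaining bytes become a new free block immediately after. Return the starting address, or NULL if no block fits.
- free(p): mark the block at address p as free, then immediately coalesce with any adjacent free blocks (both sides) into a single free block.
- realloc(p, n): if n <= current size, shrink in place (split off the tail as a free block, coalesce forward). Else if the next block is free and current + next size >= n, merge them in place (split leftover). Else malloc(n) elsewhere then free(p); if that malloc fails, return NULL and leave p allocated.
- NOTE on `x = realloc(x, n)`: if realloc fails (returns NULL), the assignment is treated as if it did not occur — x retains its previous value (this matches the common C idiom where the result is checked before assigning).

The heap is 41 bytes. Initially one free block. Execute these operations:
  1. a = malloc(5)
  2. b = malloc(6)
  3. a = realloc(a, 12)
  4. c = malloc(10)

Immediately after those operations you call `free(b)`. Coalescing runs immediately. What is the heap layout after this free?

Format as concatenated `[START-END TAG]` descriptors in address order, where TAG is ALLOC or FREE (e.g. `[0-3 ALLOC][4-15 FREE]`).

Op 1: a = malloc(5) -> a = 0; heap: [0-4 ALLOC][5-40 FREE]
Op 2: b = malloc(6) -> b = 5; heap: [0-4 ALLOC][5-10 ALLOC][11-40 FREE]
Op 3: a = realloc(a, 12) -> a = 11; heap: [0-4 FREE][5-10 ALLOC][11-22 ALLOC][23-40 FREE]
Op 4: c = malloc(10) -> c = 23; heap: [0-4 FREE][5-10 ALLOC][11-22 ALLOC][23-32 ALLOC][33-40 FREE]
free(b): b = 5 -> block [5-10 ALLOC]; mark free, coalesce with adjacent free neighbors -> [0-10 FREE][11-22 ALLOC][23-32 ALLOC][33-40 FREE]

Answer: [0-10 FREE][11-22 ALLOC][23-32 ALLOC][33-40 FREE]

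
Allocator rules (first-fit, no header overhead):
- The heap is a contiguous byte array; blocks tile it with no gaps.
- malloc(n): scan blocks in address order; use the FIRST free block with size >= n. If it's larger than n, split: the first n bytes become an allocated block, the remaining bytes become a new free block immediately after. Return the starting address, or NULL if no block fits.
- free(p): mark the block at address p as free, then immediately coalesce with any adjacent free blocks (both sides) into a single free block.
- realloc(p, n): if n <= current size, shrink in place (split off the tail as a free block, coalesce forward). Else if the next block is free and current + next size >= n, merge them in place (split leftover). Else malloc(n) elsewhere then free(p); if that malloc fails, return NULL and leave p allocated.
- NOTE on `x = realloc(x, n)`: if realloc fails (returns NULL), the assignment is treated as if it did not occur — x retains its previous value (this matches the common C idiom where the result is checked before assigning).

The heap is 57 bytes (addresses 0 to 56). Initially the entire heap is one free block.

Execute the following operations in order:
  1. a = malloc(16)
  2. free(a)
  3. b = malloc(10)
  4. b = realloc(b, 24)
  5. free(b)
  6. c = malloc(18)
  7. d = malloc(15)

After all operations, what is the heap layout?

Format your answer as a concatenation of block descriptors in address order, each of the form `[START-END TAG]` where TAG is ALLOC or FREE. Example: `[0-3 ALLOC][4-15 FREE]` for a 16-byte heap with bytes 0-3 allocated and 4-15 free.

Op 1: a = malloc(16) -> a = 0; heap: [0-15 ALLOC][16-56 FREE]
Op 2: free(a) -> (freed a); heap: [0-56 FREE]
Op 3: b = malloc(10) -> b = 0; heap: [0-9 ALLOC][10-56 FREE]
Op 4: b = realloc(b, 24) -> b = 0; heap: [0-23 ALLOC][24-56 FREE]
Op 5: free(b) -> (freed b); heap: [0-56 FREE]
Op 6: c = malloc(18) -> c = 0; heap: [0-17 ALLOC][18-56 FREE]
Op 7: d = malloc(15) -> d = 18; heap: [0-17 ALLOC][18-32 ALLOC][33-56 FREE]

Answer: [0-17 ALLOC][18-32 ALLOC][33-56 FREE]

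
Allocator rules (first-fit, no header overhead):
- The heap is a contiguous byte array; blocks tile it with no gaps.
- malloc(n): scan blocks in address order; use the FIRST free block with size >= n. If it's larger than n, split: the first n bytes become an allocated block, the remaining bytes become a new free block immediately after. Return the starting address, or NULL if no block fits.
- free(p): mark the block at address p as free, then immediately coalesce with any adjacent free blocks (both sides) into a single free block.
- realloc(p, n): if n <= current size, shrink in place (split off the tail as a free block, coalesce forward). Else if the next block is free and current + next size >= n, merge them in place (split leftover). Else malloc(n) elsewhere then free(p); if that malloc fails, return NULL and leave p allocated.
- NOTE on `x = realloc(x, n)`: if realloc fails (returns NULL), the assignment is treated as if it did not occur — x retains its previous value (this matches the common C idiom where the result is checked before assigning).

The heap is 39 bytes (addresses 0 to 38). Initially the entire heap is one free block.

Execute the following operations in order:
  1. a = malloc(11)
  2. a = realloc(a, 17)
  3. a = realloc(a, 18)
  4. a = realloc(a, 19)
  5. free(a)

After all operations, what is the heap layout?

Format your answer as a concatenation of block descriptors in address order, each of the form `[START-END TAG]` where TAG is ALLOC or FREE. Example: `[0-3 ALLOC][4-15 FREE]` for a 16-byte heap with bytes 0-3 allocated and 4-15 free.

Answer: [0-38 FREE]

Derivation:
Op 1: a = malloc(11) -> a = 0; heap: [0-10 ALLOC][11-38 FREE]
Op 2: a = realloc(a, 17) -> a = 0; heap: [0-16 ALLOC][17-38 FREE]
Op 3: a = realloc(a, 18) -> a = 0; heap: [0-17 ALLOC][18-38 FREE]
Op 4: a = realloc(a, 19) -> a = 0; heap: [0-18 ALLOC][19-38 FREE]
Op 5: free(a) -> (freed a); heap: [0-38 FREE]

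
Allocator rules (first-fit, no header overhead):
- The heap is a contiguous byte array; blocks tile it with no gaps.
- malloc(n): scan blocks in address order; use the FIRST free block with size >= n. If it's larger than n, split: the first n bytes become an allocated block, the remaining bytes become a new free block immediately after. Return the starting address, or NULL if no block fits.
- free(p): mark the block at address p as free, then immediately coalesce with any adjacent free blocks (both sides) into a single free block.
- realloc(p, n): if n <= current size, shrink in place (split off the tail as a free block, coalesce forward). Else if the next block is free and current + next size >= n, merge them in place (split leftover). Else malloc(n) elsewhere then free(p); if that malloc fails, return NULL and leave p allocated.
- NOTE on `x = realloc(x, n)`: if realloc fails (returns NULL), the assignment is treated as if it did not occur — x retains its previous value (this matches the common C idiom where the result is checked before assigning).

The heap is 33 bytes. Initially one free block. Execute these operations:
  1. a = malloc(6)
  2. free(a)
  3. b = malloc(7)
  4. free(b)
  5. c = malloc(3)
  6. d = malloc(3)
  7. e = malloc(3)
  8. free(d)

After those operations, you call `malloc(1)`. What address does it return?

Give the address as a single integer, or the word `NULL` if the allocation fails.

Op 1: a = malloc(6) -> a = 0; heap: [0-5 ALLOC][6-32 FREE]
Op 2: free(a) -> (freed a); heap: [0-32 FREE]
Op 3: b = malloc(7) -> b = 0; heap: [0-6 ALLOC][7-32 FREE]
Op 4: free(b) -> (freed b); heap: [0-32 FREE]
Op 5: c = malloc(3) -> c = 0; heap: [0-2 ALLOC][3-32 FREE]
Op 6: d = malloc(3) -> d = 3; heap: [0-2 ALLOC][3-5 ALLOC][6-32 FREE]
Op 7: e = malloc(3) -> e = 6; heap: [0-2 ALLOC][3-5 ALLOC][6-8 ALLOC][9-32 FREE]
Op 8: free(d) -> (freed d); heap: [0-2 ALLOC][3-5 FREE][6-8 ALLOC][9-32 FREE]
malloc(1): first-fit scan over [0-2 ALLOC][3-5 FREE][6-8 ALLOC][9-32 FREE] -> 3

Answer: 3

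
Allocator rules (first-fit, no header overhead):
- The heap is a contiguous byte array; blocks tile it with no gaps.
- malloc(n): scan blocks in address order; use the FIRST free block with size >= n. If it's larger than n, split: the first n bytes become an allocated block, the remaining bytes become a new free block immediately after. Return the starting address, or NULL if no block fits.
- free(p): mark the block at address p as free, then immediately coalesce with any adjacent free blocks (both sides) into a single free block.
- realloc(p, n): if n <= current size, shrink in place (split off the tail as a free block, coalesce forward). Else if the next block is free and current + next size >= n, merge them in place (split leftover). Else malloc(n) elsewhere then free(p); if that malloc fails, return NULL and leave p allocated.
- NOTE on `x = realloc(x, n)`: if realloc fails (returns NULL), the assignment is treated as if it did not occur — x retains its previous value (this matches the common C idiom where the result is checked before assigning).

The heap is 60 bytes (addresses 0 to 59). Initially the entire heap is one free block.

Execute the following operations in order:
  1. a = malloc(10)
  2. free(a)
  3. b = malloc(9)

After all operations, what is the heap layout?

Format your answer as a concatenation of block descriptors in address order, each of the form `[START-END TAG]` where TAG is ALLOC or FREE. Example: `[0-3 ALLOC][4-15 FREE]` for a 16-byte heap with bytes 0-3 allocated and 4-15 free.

Op 1: a = malloc(10) -> a = 0; heap: [0-9 ALLOC][10-59 FREE]
Op 2: free(a) -> (freed a); heap: [0-59 FREE]
Op 3: b = malloc(9) -> b = 0; heap: [0-8 ALLOC][9-59 FREE]

Answer: [0-8 ALLOC][9-59 FREE]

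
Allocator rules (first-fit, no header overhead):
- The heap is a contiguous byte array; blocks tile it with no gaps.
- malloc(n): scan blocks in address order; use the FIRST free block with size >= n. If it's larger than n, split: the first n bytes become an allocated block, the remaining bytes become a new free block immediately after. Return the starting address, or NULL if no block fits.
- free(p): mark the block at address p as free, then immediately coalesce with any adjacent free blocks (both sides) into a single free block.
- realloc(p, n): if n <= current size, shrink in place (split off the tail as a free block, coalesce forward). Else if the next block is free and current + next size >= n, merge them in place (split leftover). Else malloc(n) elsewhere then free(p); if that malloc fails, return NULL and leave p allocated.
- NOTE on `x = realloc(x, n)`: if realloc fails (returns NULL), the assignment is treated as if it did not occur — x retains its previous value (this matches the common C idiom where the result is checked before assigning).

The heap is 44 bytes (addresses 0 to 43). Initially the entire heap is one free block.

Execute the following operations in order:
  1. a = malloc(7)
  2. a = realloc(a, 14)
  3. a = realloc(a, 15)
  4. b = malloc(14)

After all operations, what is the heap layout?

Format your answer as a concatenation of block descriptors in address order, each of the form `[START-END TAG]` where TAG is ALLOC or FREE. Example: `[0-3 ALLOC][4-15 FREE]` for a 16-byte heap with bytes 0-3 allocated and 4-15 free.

Answer: [0-14 ALLOC][15-28 ALLOC][29-43 FREE]

Derivation:
Op 1: a = malloc(7) -> a = 0; heap: [0-6 ALLOC][7-43 FREE]
Op 2: a = realloc(a, 14) -> a = 0; heap: [0-13 ALLOC][14-43 FREE]
Op 3: a = realloc(a, 15) -> a = 0; heap: [0-14 ALLOC][15-43 FREE]
Op 4: b = malloc(14) -> b = 15; heap: [0-14 ALLOC][15-28 ALLOC][29-43 FREE]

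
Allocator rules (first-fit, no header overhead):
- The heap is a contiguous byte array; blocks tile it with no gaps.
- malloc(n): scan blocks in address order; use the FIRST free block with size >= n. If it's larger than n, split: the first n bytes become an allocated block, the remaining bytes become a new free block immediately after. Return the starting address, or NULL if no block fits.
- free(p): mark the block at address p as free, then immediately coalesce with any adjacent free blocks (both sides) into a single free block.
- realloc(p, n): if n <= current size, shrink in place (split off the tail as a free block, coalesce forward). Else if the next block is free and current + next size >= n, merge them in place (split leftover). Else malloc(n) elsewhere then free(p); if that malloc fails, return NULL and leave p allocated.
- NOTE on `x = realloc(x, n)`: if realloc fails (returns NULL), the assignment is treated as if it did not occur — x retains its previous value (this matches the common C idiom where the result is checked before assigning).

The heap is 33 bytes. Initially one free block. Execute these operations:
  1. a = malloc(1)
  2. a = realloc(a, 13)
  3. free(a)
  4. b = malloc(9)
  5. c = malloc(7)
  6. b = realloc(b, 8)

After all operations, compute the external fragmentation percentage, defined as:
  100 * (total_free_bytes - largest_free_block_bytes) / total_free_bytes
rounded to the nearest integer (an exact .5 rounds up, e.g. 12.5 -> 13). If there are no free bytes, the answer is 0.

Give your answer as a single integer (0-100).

Answer: 6

Derivation:
Op 1: a = malloc(1) -> a = 0; heap: [0-0 ALLOC][1-32 FREE]
Op 2: a = realloc(a, 13) -> a = 0; heap: [0-12 ALLOC][13-32 FREE]
Op 3: free(a) -> (freed a); heap: [0-32 FREE]
Op 4: b = malloc(9) -> b = 0; heap: [0-8 ALLOC][9-32 FREE]
Op 5: c = malloc(7) -> c = 9; heap: [0-8 ALLOC][9-15 ALLOC][16-32 FREE]
Op 6: b = realloc(b, 8) -> b = 0; heap: [0-7 ALLOC][8-8 FREE][9-15 ALLOC][16-32 FREE]
Free blocks: [1 17] total_free=18 largest=17 -> 100*(18-17)/18 = 100/18 ≈ 5.556 -> rounds to 6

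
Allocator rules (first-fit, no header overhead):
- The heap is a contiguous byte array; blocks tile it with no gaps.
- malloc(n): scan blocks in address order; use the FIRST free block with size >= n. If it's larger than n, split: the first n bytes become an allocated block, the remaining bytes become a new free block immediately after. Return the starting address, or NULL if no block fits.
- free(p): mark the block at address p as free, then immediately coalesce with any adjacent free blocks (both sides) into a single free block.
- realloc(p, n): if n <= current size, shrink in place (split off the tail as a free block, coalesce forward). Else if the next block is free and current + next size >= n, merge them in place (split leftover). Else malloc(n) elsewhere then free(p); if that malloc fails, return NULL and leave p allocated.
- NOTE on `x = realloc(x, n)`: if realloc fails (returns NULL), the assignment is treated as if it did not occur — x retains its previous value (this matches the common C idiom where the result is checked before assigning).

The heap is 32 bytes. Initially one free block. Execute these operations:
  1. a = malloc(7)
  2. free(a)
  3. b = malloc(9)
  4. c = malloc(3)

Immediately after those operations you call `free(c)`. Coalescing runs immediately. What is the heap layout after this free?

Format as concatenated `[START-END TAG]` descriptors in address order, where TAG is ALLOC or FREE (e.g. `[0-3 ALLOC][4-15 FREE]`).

Op 1: a = malloc(7) -> a = 0; heap: [0-6 ALLOC][7-31 FREE]
Op 2: free(a) -> (freed a); heap: [0-31 FREE]
Op 3: b = malloc(9) -> b = 0; heap: [0-8 ALLOC][9-31 FREE]
Op 4: c = malloc(3) -> c = 9; heap: [0-8 ALLOC][9-11 ALLOC][12-31 FREE]
free(c): c = 9 -> block [9-11 ALLOC]; mark free, coalesce with adjacent free neighbors -> [0-8 ALLOC][9-31 FREE]

Answer: [0-8 ALLOC][9-31 FREE]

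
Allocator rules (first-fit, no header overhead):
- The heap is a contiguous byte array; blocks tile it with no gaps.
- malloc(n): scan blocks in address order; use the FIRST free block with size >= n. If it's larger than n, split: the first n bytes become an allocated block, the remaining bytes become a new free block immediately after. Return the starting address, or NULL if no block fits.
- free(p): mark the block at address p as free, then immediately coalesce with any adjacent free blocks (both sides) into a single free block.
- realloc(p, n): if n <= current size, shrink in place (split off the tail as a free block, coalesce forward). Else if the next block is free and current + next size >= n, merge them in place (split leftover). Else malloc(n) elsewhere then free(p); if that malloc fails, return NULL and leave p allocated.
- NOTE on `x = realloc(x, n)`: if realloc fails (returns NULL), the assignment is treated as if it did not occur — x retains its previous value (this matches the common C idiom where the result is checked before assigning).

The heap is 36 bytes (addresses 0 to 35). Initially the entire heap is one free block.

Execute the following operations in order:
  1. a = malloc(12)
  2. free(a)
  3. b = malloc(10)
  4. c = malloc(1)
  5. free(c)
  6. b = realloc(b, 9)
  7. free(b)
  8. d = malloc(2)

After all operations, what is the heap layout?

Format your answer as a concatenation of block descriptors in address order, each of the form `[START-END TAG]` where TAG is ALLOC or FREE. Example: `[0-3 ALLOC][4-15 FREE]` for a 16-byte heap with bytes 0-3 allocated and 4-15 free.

Answer: [0-1 ALLOC][2-35 FREE]

Derivation:
Op 1: a = malloc(12) -> a = 0; heap: [0-11 ALLOC][12-35 FREE]
Op 2: free(a) -> (freed a); heap: [0-35 FREE]
Op 3: b = malloc(10) -> b = 0; heap: [0-9 ALLOC][10-35 FREE]
Op 4: c = malloc(1) -> c = 10; heap: [0-9 ALLOC][10-10 ALLOC][11-35 FREE]
Op 5: free(c) -> (freed c); heap: [0-9 ALLOC][10-35 FREE]
Op 6: b = realloc(b, 9) -> b = 0; heap: [0-8 ALLOC][9-35 FREE]
Op 7: free(b) -> (freed b); heap: [0-35 FREE]
Op 8: d = malloc(2) -> d = 0; heap: [0-1 ALLOC][2-35 FREE]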